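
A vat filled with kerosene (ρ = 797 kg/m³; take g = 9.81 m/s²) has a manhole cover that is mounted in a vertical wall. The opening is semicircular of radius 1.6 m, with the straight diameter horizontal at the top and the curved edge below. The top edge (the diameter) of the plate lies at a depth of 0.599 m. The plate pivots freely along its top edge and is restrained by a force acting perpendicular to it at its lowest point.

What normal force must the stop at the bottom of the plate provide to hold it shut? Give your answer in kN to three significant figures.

γ = ρg = 797 × 9.81 / 1000 = 7.81857 kN/m³.
The centroid of a semicircle lies 4r/(3π) = 0.679061 m from the diameter, here below the top edge, so the centroid depth is h_c = 0.599 + 0.679061 = 1.27806 m.
A = πr²/2 = π × 1.6²/2 = 4.02124 m².
Resultant F = γ·h_c·A = 7.81857 × 1.27806 × 4.02124 = 40.1826 kN.
I_c = (π/8 − 8/(9π))·r⁴ = 0.109757 × 1.6⁴ = 0.719303 m⁴.
Centre of pressure: y_p = y_c + I_c/(y_c·A) = 1.27806 + 0.719303/(1.27806 × 4.02124) = 1.27806 + 0.139959 = 1.41802 m along the plane.
The resultant acts 0.679061 + 0.139959 = 0.81902 m (along the plate) below the hinge at the top edge, so the moment about the hinge is M = F × 0.81902 = 40.1826 × 0.81902 = 32.9104 kN·m.
A normal force at the bottom, 1.6 m from the hinge, must supply this moment: P = 32.9104/1.6 = 20.569 kN.

P ≈ 20.6 kN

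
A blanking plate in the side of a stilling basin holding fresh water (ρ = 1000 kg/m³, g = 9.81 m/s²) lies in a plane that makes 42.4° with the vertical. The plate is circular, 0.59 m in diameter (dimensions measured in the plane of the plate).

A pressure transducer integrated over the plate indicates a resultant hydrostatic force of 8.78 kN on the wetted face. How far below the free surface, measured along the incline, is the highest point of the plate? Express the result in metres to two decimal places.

γ = ρg = 1000 × 9.81 = 9810 N/m³ = 9.81 kN/m³.
A = π(0.295)² = 0.273397 m².
From F = γ·h_c·A, the centroid depth is h_c = 8.78/(9.81 × 0.273397) = 3.27365 m.
The plate makes 42.4° with the vertical, i.e. θ = 90° − 42.4° = 47.6° to the horizontal. Measuring y along the incline from the free-surface line, vertical depth h = y·sinθ with sinθ = 0.738455.
Along the incline, y_c = h_c/sinθ = 3.27365/0.738455 = 4.43311 m.
The centroid is at the centre, 0.295 m below the top of the plate, so the highest point sits at y_top = 4.43311 − 0.295 = 4.13811 m along the incline.

y_top ≈ 4.14 m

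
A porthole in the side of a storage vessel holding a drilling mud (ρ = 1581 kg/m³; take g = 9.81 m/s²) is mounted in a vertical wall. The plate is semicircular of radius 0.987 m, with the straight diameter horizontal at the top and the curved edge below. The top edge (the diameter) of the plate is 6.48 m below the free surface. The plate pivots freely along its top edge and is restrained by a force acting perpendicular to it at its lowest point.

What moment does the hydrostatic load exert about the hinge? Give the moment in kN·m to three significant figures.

M ≈ 70.2 kN·m

γ = ρg = 1581 × 9.81 / 1000 = 15.50961 kN/m³.
The centroid of a semicircle lies 4r/(3π) = 0.418896 m from the diameter, here below the top edge, so the centroid depth is h_c = 6.48 + 0.418896 = 6.8989 m.
A = πr²/2 = π × 0.987²/2 = 1.53022 m².
Resultant F = γ·h_c·A = 15.50961 × 6.8989 × 1.53022 = 163.732 kN.
I_c = (π/8 − 8/(9π))·r⁴ = 0.109757 × 0.987⁴ = 0.10416 m⁴.
Centre of pressure: y_p = y_c + I_c/(y_c·A) = 6.8989 + 0.10416/(6.8989 × 1.53022) = 6.8989 + 0.00986659 = 6.90877 m along the plane.
The resultant acts 0.418896 + 0.00986659 = 0.428763 m (along the plate) below the hinge at the top edge, so the moment about the hinge is M = F × 0.428763 = 163.732 × 0.428763 = 70.2022 kN·m.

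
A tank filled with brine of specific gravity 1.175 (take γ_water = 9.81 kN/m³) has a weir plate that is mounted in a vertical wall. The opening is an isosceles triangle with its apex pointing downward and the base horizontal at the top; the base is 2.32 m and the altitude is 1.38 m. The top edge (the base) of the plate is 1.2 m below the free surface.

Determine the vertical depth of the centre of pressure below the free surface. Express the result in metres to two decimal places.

γ = 1.175 × 9.81 = 11.52675 kN/m³.
With the apex down, the centroid sits h/3 = 1.38/3 = 0.46 m below the base (the top edge), so the centroid depth is h_c = 1.2 + 0.46 = 1.66 m.
A = ½ × 2.32 × 1.38 = 1.6008 m².
Resultant F = γ·h_c·A = 11.52675 × 1.66 × 1.6008 = 30.6304 kN.
I_c = b·h³/36 = 2.32 × 1.38³/36 = 0.169365 m⁴.
Centre of pressure: y_p = y_c + I_c/(y_c·A) = 1.66 + 0.169365/(1.66 × 1.6008) = 1.66 + 0.0637351 = 1.72374 m along the plane.

h_p = 1.72 m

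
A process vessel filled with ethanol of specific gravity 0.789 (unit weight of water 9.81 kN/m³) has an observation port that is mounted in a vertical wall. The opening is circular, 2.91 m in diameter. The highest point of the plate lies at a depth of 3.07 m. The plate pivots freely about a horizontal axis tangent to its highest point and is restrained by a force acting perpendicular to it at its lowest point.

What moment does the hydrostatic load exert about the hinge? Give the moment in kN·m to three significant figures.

γ = 0.789 × 9.81 = 7.74009 kN/m³.
The centroid is at the centre, 1.455 m below the top of the plate, so the centroid depth is h_c = 3.07 + 1.455 = 4.525 m.
A = π(1.455)² = 6.65083 m².
Resultant F = γ·h_c·A = 7.74009 × 4.525 × 6.65083 = 232.938 kN.
I_c = πr⁴/4 = π × 1.455⁴/4 = 3.51999 m⁴.
Centre of pressure: y_p = y_c + I_c/(y_c·A) = 4.525 + 3.51999/(4.525 × 6.65083) = 4.525 + 0.116963 = 4.64196 m along the plane.
The resultant acts 1.455 + 0.116963 = 1.57196 m (along the plate) below the hinge at the top edge, so the moment about the hinge is M = F × 1.57196 = 232.938 × 1.57196 = 366.169 kN·m.

M ≈ 366 kN·m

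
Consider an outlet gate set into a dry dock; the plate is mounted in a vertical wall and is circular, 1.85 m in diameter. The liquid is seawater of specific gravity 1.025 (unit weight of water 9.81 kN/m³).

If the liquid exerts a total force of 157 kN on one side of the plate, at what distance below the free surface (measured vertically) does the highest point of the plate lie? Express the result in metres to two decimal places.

d_top ≈ 4.88 m

γ = 1.025 × 9.81 = 10.05525 kN/m³.
A = π(0.925)² = 2.68803 m².
From F = γ·h_c·A, the centroid depth is h_c = 157/(10.05525 × 2.68803) = 5.80862 m.
The centroid is at the centre, 0.925 m below the top of the plate, so the highest point sits at h_top = 5.80862 − 0.925 = 4.88362 m below the surface.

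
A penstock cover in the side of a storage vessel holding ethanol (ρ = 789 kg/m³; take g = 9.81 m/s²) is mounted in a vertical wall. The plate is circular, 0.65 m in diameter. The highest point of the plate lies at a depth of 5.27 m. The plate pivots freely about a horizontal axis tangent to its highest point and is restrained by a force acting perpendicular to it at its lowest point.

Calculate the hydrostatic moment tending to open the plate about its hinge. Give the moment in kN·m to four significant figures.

M ≈ 4.738 kN·m

γ = ρg = 789 × 9.81 / 1000 = 7.74009 kN/m³.
The centroid is at the centre, 0.325 m below the top of the plate, so the centroid depth is h_c = 5.27 + 0.325 = 5.595 m.
A = π(0.325)² = 0.331831 m².
Resultant F = γ·h_c·A = 7.74009 × 5.595 × 0.331831 = 14.3702 kN.
I_c = πr⁴/4 = π × 0.325⁴/4 = 0.00876241 m⁴.
Centre of pressure: y_p = y_c + I_c/(y_c·A) = 5.595 + 0.00876241/(5.595 × 0.331831) = 5.595 + 0.00471961 = 5.59972 m along the plane.
The resultant acts 0.325 + 0.00471961 = 0.32972 m (along the plate) below the hinge at the top edge, so the moment about the hinge is M = F × 0.32972 = 14.3702 × 0.32972 = 4.73814 kN·m.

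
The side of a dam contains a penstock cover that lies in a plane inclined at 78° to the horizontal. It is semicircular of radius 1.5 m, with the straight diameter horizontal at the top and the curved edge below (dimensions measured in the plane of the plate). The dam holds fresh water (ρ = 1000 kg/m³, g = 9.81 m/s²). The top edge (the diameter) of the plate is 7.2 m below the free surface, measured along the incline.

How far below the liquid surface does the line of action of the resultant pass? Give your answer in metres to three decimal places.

γ = ρg = 1000 × 9.81 = 9810 N/m³ = 9.81 kN/m³.
Let θ = 78° be the plate's angle to the horizontal; measure y along the incline from where the plane meets the free surface. Vertical depth h = y·sinθ with sinθ = 0.978148.
The centroid of a semicircle lies 4r/(3π) = 0.63662 m from the diameter, here below the top edge, so y_c = 7.2 + 0.63662 = 7.83662 m and h_c = 7.83662 × 0.978148 = 7.66537 m.
A = πr²/2 = π × 1.5²/2 = 3.53429 m².
Resultant F = γ·h_c·A = 9.81 × 7.66537 × 3.53429 = 265.769 kN.
I_c = (π/8 − 8/(9π))·r⁴ = 0.109757 × 1.5⁴ = 0.555645 m⁴.
Centre of pressure: y_p = y_c + I_c/(y_c·A) = 7.83662 + 0.555645/(7.83662 × 3.53429) = 7.83662 + 0.0200616 = 7.85668 m along the plane.
Vertically, h_p = y_p·sinθ = 7.85668 × 0.978148 = 7.685 m.

h_p = 7.685 m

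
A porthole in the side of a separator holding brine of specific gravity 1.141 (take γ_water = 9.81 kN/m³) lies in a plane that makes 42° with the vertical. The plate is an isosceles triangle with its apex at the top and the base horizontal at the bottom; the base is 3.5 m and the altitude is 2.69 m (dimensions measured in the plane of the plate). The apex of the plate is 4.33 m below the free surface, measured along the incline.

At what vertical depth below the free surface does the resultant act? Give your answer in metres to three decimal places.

h_p = 4.599 m

γ = 1.141 × 9.81 = 11.19321 kN/m³.
The plate makes 42° with the vertical, i.e. θ = 90° − 42° = 48° to the horizontal. Measuring y along the incline from the free-surface line, vertical depth h = y·sinθ with sinθ = 0.743145.
With the apex up, the centroid sits 2h/3 = 2 × 2.69/3 = 1.79333 m below the apex, so y_c = 4.33 + 1.79333 = 6.12333 m and h_c = 6.12333 × 0.743145 = 4.55052 m.
A = ½ × 3.5 × 2.69 = 4.7075 m².
Resultant F = γ·h_c·A = 11.19321 × 4.55052 × 4.7075 = 239.776 kN.
I_c = b·h³/36 = 3.5 × 2.69³/36 = 1.89244 m⁴.
Centre of pressure: y_p = y_c + I_c/(y_c·A) = 6.12333 + 1.89244/(6.12333 × 4.7075) = 6.12333 + 0.0656514 = 6.18898 m along the plane.
Vertically, h_p = y_p·sinθ = 6.18898 × 0.743145 = 4.59931 m.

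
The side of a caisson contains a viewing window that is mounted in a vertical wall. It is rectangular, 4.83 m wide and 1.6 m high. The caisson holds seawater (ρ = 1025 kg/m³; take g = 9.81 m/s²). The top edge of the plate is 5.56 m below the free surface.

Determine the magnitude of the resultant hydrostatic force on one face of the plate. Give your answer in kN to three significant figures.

F ≈ 494 kN

γ = ρg = 1025 × 9.81 / 1000 = 10.05525 kN/m³.
The centroid lies 1.6/2 = 0.8 m below the top edge, so the centroid depth is h_c = 5.56 + 0.8 = 6.36 m.
A = 4.83 × 1.6 = 7.728 m².
Resultant F = γ·h_c·A = 10.05525 × 6.36 × 7.728 = 494.216 kN.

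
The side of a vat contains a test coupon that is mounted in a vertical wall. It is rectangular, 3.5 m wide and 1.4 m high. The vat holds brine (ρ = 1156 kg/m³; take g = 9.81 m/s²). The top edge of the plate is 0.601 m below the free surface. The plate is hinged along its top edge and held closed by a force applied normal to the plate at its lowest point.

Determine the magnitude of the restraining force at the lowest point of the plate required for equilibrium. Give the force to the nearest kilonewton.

P ≈ 43 kN

γ = ρg = 1156 × 9.81 / 1000 = 11.34036 kN/m³.
The centroid lies 1.4/2 = 0.7 m below the top edge, so the centroid depth is h_c = 0.601 + 0.7 = 1.301 m.
A = 3.5 × 1.4 = 4.9 m².
Resultant F = γ·h_c·A = 11.34036 × 1.301 × 4.9 = 72.2937 kN.
I_c = b·h³/12 = 3.5 × 1.4³/12 = 0.800333 m⁴.
Centre of pressure: y_p = y_c + I_c/(y_c·A) = 1.301 + 0.800333/(1.301 × 4.9) = 1.301 + 0.125544 = 1.42654 m along the plane.
The resultant acts 0.7 + 0.125544 = 0.825544 m (along the plate) below the hinge at the top edge, so the moment about the hinge is M = F × 0.825544 = 72.2937 × 0.825544 = 59.6816 kN·m.
A normal force at the bottom, 1.4 m from the hinge, must supply this moment: P = 59.6816/1.4 = 42.6297 kN.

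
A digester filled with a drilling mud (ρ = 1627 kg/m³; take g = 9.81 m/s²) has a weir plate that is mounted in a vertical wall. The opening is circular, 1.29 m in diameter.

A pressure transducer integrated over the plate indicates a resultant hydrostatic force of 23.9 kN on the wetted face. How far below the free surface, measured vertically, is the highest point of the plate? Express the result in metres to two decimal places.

γ = ρg = 1627 × 9.81 / 1000 = 15.96087 kN/m³.
A = π(0.645)² = 1.30698 m².
From F = γ·h_c·A, the centroid depth is h_c = 23.9/(15.96087 × 1.30698) = 1.1457 m.
The centroid is at the centre, 0.645 m below the top of the plate, so the highest point sits at h_top = 1.1457 − 0.645 = 0.5007 m below the surface.

d_top ≈ 0.50 m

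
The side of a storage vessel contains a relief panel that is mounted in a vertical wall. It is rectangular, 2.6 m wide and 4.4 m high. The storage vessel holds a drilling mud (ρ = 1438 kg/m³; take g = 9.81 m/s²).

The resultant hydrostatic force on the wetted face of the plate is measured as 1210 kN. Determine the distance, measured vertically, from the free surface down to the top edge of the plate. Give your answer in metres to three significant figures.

γ = ρg = 1438 × 9.81 / 1000 = 14.10678 kN/m³.
A = 2.6 × 4.4 = 11.44 m².
From F = γ·h_c·A, the centroid depth is h_c = 1210/(14.10678 × 11.44) = 7.49776 m.
The centroid lies 4.4/2 = 2.2 m below the top edge, so the top edge sits at h_top = 7.49776 − 2.2 = 5.29776 m below the surface.

d_top ≈ 5.30 m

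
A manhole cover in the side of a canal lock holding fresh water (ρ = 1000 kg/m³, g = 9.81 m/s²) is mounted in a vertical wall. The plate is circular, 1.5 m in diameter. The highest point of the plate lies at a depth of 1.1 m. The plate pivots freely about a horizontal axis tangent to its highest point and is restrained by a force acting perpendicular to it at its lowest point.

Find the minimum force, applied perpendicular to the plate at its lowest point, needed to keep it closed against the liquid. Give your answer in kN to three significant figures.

P ≈ 17.7 kN

γ = ρg = 1000 × 9.81 = 9810 N/m³ = 9.81 kN/m³.
The centroid is at the centre, 0.75 m below the top of the plate, so the centroid depth is h_c = 1.1 + 0.75 = 1.85 m.
A = π(0.75)² = 1.76715 m².
Resultant F = γ·h_c·A = 9.81 × 1.85 × 1.76715 = 32.0711 kN.
I_c = πr⁴/4 = π × 0.75⁴/4 = 0.248505 m⁴.
Centre of pressure: y_p = y_c + I_c/(y_c·A) = 1.85 + 0.248505/(1.85 × 1.76715) = 1.85 + 0.0760134 = 1.92601 m along the plane.
The resultant acts 0.75 + 0.0760134 = 0.826013 m (along the plate) below the hinge at the top edge, so the moment about the hinge is M = F × 0.826013 = 32.0711 × 0.826013 = 26.4911 kN·m.
A normal force at the bottom, 1.5 m from the hinge, must supply this moment: P = 26.4911/1.5 = 17.6607 kN.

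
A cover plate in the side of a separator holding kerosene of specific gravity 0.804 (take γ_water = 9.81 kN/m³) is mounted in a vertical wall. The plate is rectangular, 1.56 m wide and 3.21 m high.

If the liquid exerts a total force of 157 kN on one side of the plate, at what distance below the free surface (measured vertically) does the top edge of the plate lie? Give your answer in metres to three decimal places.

d_top ≈ 2.370 m

γ = 0.804 × 9.81 = 7.88724 kN/m³.
A = 1.56 × 3.21 = 5.0076 m².
From F = γ·h_c·A, the centroid depth is h_c = 157/(7.88724 × 5.0076) = 3.97507 m.
The centroid lies 3.21/2 = 1.605 m below the top edge, so the top edge sits at h_top = 3.97507 − 1.605 = 2.37007 m below the surface.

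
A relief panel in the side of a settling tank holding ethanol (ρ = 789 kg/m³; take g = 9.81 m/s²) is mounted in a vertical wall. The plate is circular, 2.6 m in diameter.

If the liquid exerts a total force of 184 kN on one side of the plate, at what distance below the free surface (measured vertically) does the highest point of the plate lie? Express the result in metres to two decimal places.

γ = ρg = 789 × 9.81 / 1000 = 7.74009 kN/m³.
A = π(1.3)² = 5.30929 m².
From F = γ·h_c·A, the centroid depth is h_c = 184/(7.74009 × 5.30929) = 4.4775 m.
The centroid is at the centre, 1.3 m below the top of the plate, so the highest point sits at h_top = 4.4775 − 1.3 = 3.1775 m below the surface.

d_top ≈ 3.18 m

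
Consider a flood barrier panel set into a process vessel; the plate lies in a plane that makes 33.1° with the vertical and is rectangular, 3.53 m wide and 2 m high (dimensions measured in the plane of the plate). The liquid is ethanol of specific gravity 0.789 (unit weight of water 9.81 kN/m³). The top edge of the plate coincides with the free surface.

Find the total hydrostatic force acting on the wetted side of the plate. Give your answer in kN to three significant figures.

F ≈ 45.8 kN

γ = 0.789 × 9.81 = 7.74009 kN/m³.
The plate makes 33.1° with the vertical, i.e. θ = 90° − 33.1° = 56.9° to the horizontal. Measuring y along the incline from the free-surface line, vertical depth h = y·sinθ with sinθ = 0.837719.
The centroid lies 2/2 = 1 m below the top edge, so y_c = 1 m and h_c = 1 × 0.837719 = 0.837719 m.
A = 3.53 × 2 = 7.06 m².
Resultant F = γ·h_c·A = 7.74009 × 0.837719 × 7.06 = 45.7772 kN.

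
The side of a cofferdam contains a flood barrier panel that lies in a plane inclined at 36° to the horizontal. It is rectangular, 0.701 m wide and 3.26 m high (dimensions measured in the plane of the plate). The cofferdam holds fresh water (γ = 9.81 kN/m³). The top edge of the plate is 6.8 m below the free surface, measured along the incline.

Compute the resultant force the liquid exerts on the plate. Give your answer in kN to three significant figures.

F ≈ 111 kN

γ = 9.81 kN/m³.
Let θ = 36° be the plate's angle to the horizontal; measure y along the incline from where the plane meets the free surface. Vertical depth h = y·sinθ with sinθ = 0.587785.
The centroid lies 3.26/2 = 1.63 m below the top edge, so y_c = 6.8 + 1.63 = 8.43 m and h_c = 8.43 × 0.587785 = 4.95503 m.
A = 0.701 × 3.26 = 2.28526 m².
Resultant F = γ·h_c·A = 9.81 × 4.95503 × 2.28526 = 111.084 kN.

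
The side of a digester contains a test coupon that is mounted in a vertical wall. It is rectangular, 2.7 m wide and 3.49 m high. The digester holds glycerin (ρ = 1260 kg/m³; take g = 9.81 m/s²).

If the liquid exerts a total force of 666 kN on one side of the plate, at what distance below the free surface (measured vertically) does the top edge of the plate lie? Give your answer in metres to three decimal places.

d_top ≈ 3.973 m

γ = ρg = 1260 × 9.81 / 1000 = 12.3606 kN/m³.
A = 2.7 × 3.49 = 9.423 m².
From F = γ·h_c·A, the centroid depth is h_c = 666/(12.3606 × 9.423) = 5.71802 m.
The centroid lies 3.49/2 = 1.745 m below the top edge, so the top edge sits at h_top = 5.71802 − 1.745 = 3.97302 m below the surface.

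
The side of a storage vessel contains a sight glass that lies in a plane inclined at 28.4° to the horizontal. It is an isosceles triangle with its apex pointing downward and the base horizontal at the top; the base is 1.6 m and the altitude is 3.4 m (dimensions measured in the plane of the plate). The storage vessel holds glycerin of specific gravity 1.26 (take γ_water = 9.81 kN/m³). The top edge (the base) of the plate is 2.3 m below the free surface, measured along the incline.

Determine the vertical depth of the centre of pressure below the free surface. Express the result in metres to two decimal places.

γ = 1.26 × 9.81 = 12.3606 kN/m³.
Let θ = 28.4° be the plate's angle to the horizontal; measure y along the incline from where the plane meets the free surface. Vertical depth h = y·sinθ with sinθ = 0.475624.
With the apex down, the centroid sits h/3 = 3.4/3 = 1.13333 m below the base (the top edge), so y_c = 2.3 + 1.13333 = 3.43333 m and h_c = 3.43333 × 0.475624 = 1.63297 m.
A = ½ × 1.6 × 3.4 = 2.72 m².
Resultant F = γ·h_c·A = 12.3606 × 1.63297 × 2.72 = 54.9018 kN.
I_c = b·h³/36 = 1.6 × 3.4³/36 = 1.74684 m⁴.
Centre of pressure: y_p = y_c + I_c/(y_c·A) = 3.43333 + 1.74684/(3.43333 × 2.72) = 3.43333 + 0.187055 = 3.62039 m along the plane.
Vertically, h_p = y_p·sinθ = 3.62039 × 0.475624 = 1.72194 m.

h_p = 1.72 m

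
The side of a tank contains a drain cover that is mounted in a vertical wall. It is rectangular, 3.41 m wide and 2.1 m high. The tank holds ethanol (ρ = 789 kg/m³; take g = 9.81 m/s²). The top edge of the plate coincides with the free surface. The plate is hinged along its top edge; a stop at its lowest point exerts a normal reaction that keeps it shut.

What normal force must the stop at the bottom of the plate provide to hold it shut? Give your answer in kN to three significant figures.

γ = ρg = 789 × 9.81 / 1000 = 7.74009 kN/m³.
The centroid lies 2.1/2 = 1.05 m below the top edge, so the centroid depth is h_c = 1.05 m.
A = 3.41 × 2.1 = 7.161 m².
Resultant F = γ·h_c·A = 7.74009 × 1.05 × 7.161 = 58.1981 kN.
I_c = b·h³/12 = 3.41 × 2.1³/12 = 2.63167 m⁴.
Centre of pressure: y_p = y_c + I_c/(y_c·A) = 1.05 + 2.63167/(1.05 × 7.161) = 1.05 + 0.35 = 1.4 m along the plane.
The resultant acts 1.05 + 0.35 = 1.4 m (along the plate) below the hinge at the top edge, so the moment about the hinge is M = F × 1.4 = 58.1981 × 1.4 = 81.4773 kN·m.
A normal force at the bottom, 2.1 m from the hinge, must supply this moment: P = 81.4773/2.1 = 38.7987 kN.

P ≈ 38.8 kN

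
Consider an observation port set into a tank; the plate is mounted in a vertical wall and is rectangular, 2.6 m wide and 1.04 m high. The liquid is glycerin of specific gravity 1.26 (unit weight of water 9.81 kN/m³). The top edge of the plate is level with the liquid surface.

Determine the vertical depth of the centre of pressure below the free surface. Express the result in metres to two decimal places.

h_p = 0.69 m

γ = 1.26 × 9.81 = 12.3606 kN/m³.
The centroid lies 1.04/2 = 0.52 m below the top edge, so the centroid depth is h_c = 0.52 m.
A = 2.6 × 1.04 = 2.704 m².
Resultant F = γ·h_c·A = 12.3606 × 0.52 × 2.704 = 17.38 kN.
I_c = b·h³/12 = 2.6 × 1.04³/12 = 0.243721 m⁴.
Centre of pressure: y_p = y_c + I_c/(y_c·A) = 0.52 + 0.243721/(0.52 × 2.704) = 0.52 + 0.173334 = 0.693334 m along the plane.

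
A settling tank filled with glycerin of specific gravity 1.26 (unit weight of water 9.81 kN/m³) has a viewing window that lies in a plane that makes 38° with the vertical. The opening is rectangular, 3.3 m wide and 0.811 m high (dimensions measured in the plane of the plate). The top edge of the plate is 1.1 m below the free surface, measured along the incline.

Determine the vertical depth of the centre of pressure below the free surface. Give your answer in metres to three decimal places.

h_p = 1.215 m

γ = 1.26 × 9.81 = 12.3606 kN/m³.
The plate makes 38° with the vertical, i.e. θ = 90° − 38° = 52° to the horizontal. Measuring y along the incline from the free-surface line, vertical depth h = y·sinθ with sinθ = 0.788011.
The centroid lies 0.811/2 = 0.4055 m below the top edge, so y_c = 1.1 + 0.4055 = 1.5055 m and h_c = 1.5055 × 0.788011 = 1.18635 m.
A = 3.3 × 0.811 = 2.6763 m².
Resultant F = γ·h_c·A = 12.3606 × 1.18635 × 2.6763 = 39.2453 kN.
I_c = b·h³/12 = 3.3 × 0.811³/12 = 0.146688 m⁴.
Centre of pressure: y_p = y_c + I_c/(y_c·A) = 1.5055 + 0.146688/(1.5055 × 2.6763) = 1.5055 + 0.0364065 = 1.54191 m along the plane.
Vertically, h_p = y_p·sinθ = 1.54191 × 0.788011 = 1.21504 m.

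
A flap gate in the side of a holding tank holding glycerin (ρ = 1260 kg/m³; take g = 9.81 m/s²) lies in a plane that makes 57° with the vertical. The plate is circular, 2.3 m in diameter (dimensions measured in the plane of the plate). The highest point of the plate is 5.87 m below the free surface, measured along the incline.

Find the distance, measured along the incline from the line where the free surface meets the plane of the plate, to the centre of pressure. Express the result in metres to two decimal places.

γ = ρg = 1260 × 9.81 / 1000 = 12.3606 kN/m³.
The plate makes 57° with the vertical, i.e. θ = 90° − 57° = 33° to the horizontal. Measuring y along the incline from the free-surface line, vertical depth h = y·sinθ with sinθ = 0.544639.
The centroid is at the centre, 1.15 m below the top of the plate, so y_c = 5.87 + 1.15 = 7.02 m and h_c = 7.02 × 0.544639 = 3.82337 m.
A = π(1.15)² = 4.15476 m².
Resultant F = γ·h_c·A = 12.3606 × 3.82337 × 4.15476 = 196.35 kN.
I_c = πr⁴/4 = π × 1.15⁴/4 = 1.37367 m⁴.
Centre of pressure: y_p = y_c + I_c/(y_c·A) = 7.02 + 1.37367/(7.02 × 4.15476) = 7.02 + 0.0470977 = 7.0671 m along the plane.

y_p = 7.07 m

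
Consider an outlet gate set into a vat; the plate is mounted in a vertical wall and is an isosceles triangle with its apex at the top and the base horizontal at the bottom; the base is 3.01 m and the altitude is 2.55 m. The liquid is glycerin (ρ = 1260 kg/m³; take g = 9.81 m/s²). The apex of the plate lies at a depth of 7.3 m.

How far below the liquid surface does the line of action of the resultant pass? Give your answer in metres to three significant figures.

γ = ρg = 1260 × 9.81 / 1000 = 12.3606 kN/m³.
With the apex up, the centroid sits 2h/3 = 2 × 2.55/3 = 1.7 m below the apex, so the centroid depth is h_c = 7.3 + 1.7 = 9 m.
A = ½ × 3.01 × 2.55 = 3.83775 m².
Resultant F = γ·h_c·A = 12.3606 × 9 × 3.83775 = 426.932 kN.
I_c = b·h³/36 = 3.01 × 2.55³/36 = 1.38639 m⁴.
Centre of pressure: y_p = y_c + I_c/(y_c·A) = 9 + 1.38639/(9 × 3.83775) = 9 + 0.040139 = 9.04014 m along the plane.

h_p = 9.04 m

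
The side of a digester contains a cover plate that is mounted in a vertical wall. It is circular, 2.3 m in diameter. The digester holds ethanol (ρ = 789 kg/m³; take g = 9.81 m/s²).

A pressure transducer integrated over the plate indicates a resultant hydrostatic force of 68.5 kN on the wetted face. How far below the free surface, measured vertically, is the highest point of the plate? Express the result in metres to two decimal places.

d_top ≈ 0.98 m

γ = ρg = 789 × 9.81 / 1000 = 7.74009 kN/m³.
A = π(1.15)² = 4.15476 m².
From F = γ·h_c·A, the centroid depth is h_c = 68.5/(7.74009 × 4.15476) = 2.13009 m.
The centroid is at the centre, 1.15 m below the top of the plate, so the highest point sits at h_top = 2.13009 − 1.15 = 0.98009 m below the surface.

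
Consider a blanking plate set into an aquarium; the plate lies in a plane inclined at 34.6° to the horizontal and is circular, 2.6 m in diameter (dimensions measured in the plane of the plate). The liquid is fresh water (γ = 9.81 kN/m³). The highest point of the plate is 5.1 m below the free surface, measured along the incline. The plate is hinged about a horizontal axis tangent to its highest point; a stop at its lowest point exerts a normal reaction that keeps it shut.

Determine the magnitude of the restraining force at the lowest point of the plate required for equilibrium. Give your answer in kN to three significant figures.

γ = 9.81 kN/m³.
Let θ = 34.6° be the plate's angle to the horizontal; measure y along the incline from where the plane meets the free surface. Vertical depth h = y·sinθ with sinθ = 0.567844.
The centroid is at the centre, 1.3 m below the top of the plate, so y_c = 5.1 + 1.3 = 6.4 m and h_c = 6.4 × 0.567844 = 3.6342 m.
A = π(1.3)² = 5.30929 m².
Resultant F = γ·h_c·A = 9.81 × 3.6342 × 5.30929 = 189.284 kN.
I_c = πr⁴/4 = π × 1.3⁴/4 = 2.24318 m⁴.
Centre of pressure: y_p = y_c + I_c/(y_c·A) = 6.4 + 2.24318/(6.4 × 5.30929) = 6.4 + 0.0660158 = 6.46602 m along the plane.
The resultant acts 1.3 + 0.0660158 = 1.36602 m (along the plate) below the hinge at the top edge, so the moment about the hinge is M = F × 1.36602 = 189.284 × 1.36602 = 258.566 kN·m.
A normal force at the bottom, 2.6 m from the hinge, must supply this moment: P = 258.566/2.6 = 99.4485 kN.

P ≈ 99.4 kN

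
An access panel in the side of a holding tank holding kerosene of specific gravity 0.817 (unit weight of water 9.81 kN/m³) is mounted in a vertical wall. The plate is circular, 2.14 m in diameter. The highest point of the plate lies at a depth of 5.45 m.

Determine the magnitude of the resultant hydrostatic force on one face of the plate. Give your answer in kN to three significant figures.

γ = 0.817 × 9.81 = 8.01477 kN/m³.
The centroid is at the centre, 1.07 m below the top of the plate, so the centroid depth is h_c = 5.45 + 1.07 = 6.52 m.
A = π(1.07)² = 3.59681 m².
Resultant F = γ·h_c·A = 8.01477 × 6.52 × 3.59681 = 187.956 kN.

F ≈ 188 kN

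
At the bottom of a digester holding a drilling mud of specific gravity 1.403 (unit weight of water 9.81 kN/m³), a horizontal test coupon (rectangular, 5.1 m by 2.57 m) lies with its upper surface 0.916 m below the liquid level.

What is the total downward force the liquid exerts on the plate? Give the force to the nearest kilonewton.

γ = 1.403 × 9.81 = 13.76343 kN/m³.
The plate is horizontal, so pressure is uniform at p = γ·h = 13.76343 × 0.916 = 12.6073 kN/m².
A = 5.1 × 2.57 = 13.107 m².
F = p·A = 12.6073 × 13.107 = 165.244 kN.

F ≈ 165 kN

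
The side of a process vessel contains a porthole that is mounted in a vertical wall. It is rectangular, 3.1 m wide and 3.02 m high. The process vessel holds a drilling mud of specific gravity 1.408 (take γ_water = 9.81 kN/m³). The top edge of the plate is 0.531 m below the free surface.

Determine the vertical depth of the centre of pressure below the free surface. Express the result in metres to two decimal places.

γ = 1.408 × 9.81 = 13.81248 kN/m³.
The centroid lies 3.02/2 = 1.51 m below the top edge, so the centroid depth is h_c = 0.531 + 1.51 = 2.041 m.
A = 3.1 × 3.02 = 9.362 m².
Resultant F = γ·h_c·A = 13.81248 × 2.041 × 9.362 = 263.927 kN.
I_c = b·h³/12 = 3.1 × 3.02³/12 = 7.11543 m⁴.
Centre of pressure: y_p = y_c + I_c/(y_c·A) = 2.041 + 7.11543/(2.041 × 9.362) = 2.041 + 0.372383 = 2.41338 m along the plane.

h_p = 2.41 m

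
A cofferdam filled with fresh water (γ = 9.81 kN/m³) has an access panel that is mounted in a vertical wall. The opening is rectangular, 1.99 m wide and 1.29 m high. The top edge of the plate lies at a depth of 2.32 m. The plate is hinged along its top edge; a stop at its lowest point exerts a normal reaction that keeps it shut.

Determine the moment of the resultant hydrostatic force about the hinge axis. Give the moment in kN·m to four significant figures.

γ = 9.81 kN/m³.
The centroid lies 1.29/2 = 0.645 m below the top edge, so the centroid depth is h_c = 2.32 + 0.645 = 2.965 m.
A = 1.99 × 1.29 = 2.5671 m².
Resultant F = γ·h_c·A = 9.81 × 2.965 × 2.5671 = 74.6683 kN.
I_c = b·h³/12 = 1.99 × 1.29³/12 = 0.355993 m⁴.
Centre of pressure: y_p = y_c + I_c/(y_c·A) = 2.965 + 0.355993/(2.965 × 2.5671) = 2.965 + 0.0467707 = 3.01177 m along the plane.
The resultant acts 0.645 + 0.0467707 = 0.691771 m (along the plate) below the hinge at the top edge, so the moment about the hinge is M = F × 0.691771 = 74.6683 × 0.691771 = 51.6534 kN·m.

M ≈ 51.65 kN·m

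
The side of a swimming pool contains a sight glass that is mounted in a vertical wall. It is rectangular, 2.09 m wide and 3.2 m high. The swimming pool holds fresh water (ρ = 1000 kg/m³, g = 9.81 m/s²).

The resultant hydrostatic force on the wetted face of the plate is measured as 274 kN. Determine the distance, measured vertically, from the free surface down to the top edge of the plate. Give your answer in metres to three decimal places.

d_top ≈ 2.576 m

γ = ρg = 1000 × 9.81 = 9810 N/m³ = 9.81 kN/m³.
A = 2.09 × 3.2 = 6.688 m².
From F = γ·h_c·A, the centroid depth is h_c = 274/(9.81 × 6.688) = 4.17624 m.
The centroid lies 3.2/2 = 1.6 m below the top edge, so the top edge sits at h_top = 4.17624 − 1.6 = 2.57624 m below the surface.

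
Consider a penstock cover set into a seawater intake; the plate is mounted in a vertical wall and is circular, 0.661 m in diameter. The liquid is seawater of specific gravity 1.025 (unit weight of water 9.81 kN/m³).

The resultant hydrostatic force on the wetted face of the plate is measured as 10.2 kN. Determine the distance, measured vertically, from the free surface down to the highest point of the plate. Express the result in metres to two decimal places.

d_top ≈ 2.63 m

γ = 1.025 × 9.81 = 10.05525 kN/m³.
A = π(0.3305)² = 0.343157 m².
From F = γ·h_c·A, the centroid depth is h_c = 10.2/(10.05525 × 0.343157) = 2.95607 m.
The centroid is at the centre, 0.3305 m below the top of the plate, so the highest point sits at h_top = 2.95607 − 0.3305 = 2.62557 m below the surface.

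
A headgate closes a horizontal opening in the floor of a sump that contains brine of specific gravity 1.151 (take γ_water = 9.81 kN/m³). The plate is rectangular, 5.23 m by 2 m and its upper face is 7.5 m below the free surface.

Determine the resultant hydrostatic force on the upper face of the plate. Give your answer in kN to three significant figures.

γ = 1.151 × 9.81 = 11.29131 kN/m³.
The plate is horizontal, so pressure is uniform at p = γ·h = 11.29131 × 7.5 = 84.6848 kN/m².
A = 5.23 × 2 = 10.46 m².
F = p·A = 84.6848 × 10.46 = 885.803 kN.

F ≈ 886 kN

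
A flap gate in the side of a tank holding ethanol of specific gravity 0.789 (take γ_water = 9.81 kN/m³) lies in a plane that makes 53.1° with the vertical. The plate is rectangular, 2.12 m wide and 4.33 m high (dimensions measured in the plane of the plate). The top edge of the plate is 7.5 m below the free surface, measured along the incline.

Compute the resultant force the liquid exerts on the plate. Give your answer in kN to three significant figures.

γ = 0.789 × 9.81 = 7.74009 kN/m³.
The plate makes 53.1° with the vertical, i.e. θ = 90° − 53.1° = 36.9° to the horizontal. Measuring y along the incline from the free-surface line, vertical depth h = y·sinθ with sinθ = 0.600420.
The centroid lies 4.33/2 = 2.165 m below the top edge, so y_c = 7.5 + 2.165 = 9.665 m and h_c = 9.665 × 0.600420 = 5.80306 m.
A = 2.12 × 4.33 = 9.1796 m².
Resultant F = γ·h_c·A = 7.74009 × 5.80306 × 9.1796 = 412.313 kN.

F ≈ 412 kN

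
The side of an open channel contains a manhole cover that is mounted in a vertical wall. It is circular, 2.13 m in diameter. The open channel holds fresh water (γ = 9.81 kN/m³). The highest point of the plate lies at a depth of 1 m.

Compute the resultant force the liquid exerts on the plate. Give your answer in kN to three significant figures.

F ≈ 72.2 kN

γ = 9.81 kN/m³.
The centroid is at the centre, 1.065 m below the top of the plate, so the centroid depth is h_c = 1 + 1.065 = 2.065 m.
A = π(1.065)² = 3.56327 m².
Resultant F = γ·h_c·A = 9.81 × 2.065 × 3.56327 = 72.1835 kN.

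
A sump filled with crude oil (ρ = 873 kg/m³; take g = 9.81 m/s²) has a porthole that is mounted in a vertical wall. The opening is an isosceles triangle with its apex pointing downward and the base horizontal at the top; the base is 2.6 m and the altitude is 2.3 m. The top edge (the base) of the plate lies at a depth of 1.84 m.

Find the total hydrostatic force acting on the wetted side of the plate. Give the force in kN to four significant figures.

F ≈ 66.75 kN

γ = ρg = 873 × 9.81 / 1000 = 8.56413 kN/m³.
With the apex down, the centroid sits h/3 = 2.3/3 = 0.766667 m below the base (the top edge), so the centroid depth is h_c = 1.84 + 0.766667 = 2.60667 m.
A = ½ × 2.6 × 2.3 = 2.99 m².
Resultant F = γ·h_c·A = 8.56413 × 2.60667 × 2.99 = 66.7483 kN.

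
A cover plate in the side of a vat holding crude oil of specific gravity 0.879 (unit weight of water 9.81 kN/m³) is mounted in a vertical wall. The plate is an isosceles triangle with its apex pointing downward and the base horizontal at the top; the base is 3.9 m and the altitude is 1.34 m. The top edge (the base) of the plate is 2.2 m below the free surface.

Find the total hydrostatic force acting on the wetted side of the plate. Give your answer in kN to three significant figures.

F ≈ 59.6 kN

γ = 0.879 × 9.81 = 8.62299 kN/m³.
With the apex down, the centroid sits h/3 = 1.34/3 = 0.446667 m below the base (the top edge), so the centroid depth is h_c = 2.2 + 0.446667 = 2.64667 m.
A = ½ × 3.9 × 1.34 = 2.613 m².
Resultant F = γ·h_c·A = 8.62299 × 2.64667 × 2.613 = 59.6344 kN.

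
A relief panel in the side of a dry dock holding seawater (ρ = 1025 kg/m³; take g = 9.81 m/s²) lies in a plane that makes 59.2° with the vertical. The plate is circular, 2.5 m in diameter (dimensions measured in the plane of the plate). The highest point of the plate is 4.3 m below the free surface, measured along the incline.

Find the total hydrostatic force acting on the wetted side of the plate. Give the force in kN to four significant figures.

γ = ρg = 1025 × 9.81 / 1000 = 10.05525 kN/m³.
The plate makes 59.2° with the vertical, i.e. θ = 90° − 59.2° = 30.8° to the horizontal. Measuring y along the incline from the free-surface line, vertical depth h = y·sinθ with sinθ = 0.512043.
The centroid is at the centre, 1.25 m below the top of the plate, so y_c = 4.3 + 1.25 = 5.55 m and h_c = 5.55 × 0.512043 = 2.84184 m.
A = π(1.25)² = 4.90874 m².
Resultant F = γ·h_c·A = 10.05525 × 2.84184 × 4.90874 = 140.269 kN.

F ≈ 140.3 kN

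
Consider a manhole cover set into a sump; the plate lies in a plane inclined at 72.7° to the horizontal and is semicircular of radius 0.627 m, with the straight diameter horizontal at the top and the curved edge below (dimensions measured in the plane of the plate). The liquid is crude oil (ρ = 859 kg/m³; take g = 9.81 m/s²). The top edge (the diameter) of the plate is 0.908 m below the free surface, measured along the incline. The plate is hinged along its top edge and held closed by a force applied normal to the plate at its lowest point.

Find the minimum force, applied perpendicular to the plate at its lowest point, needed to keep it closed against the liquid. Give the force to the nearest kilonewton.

P ≈ 3 kN

γ = ρg = 859 × 9.81 / 1000 = 8.42679 kN/m³.
Let θ = 72.7° be the plate's angle to the horizontal; measure y along the incline from where the plane meets the free surface. Vertical depth h = y·sinθ with sinθ = 0.954761.
The centroid of a semicircle lies 4r/(3π) = 0.266107 m from the diameter, here below the top edge, so y_c = 0.908 + 0.266107 = 1.17411 m and h_c = 1.17411 × 0.954761 = 1.12099 m.
A = πr²/2 = π × 0.627²/2 = 0.617526 m².
Resultant F = γ·h_c·A = 8.42679 × 1.12099 × 0.617526 = 5.83337 kN.
I_c = (π/8 − 8/(9π))·r⁴ = 0.109757 × 0.627⁴ = 0.016963 m⁴.
Centre of pressure: y_p = y_c + I_c/(y_c·A) = 1.17411 + 0.016963/(1.17411 × 0.617526) = 1.17411 + 0.0233958 = 1.19751 m along the plane.
The resultant acts 0.266107 + 0.0233958 = 0.289503 m (along the plate) below the hinge at the top edge, so the moment about the hinge is M = F × 0.289503 = 5.83337 × 0.289503 = 1.68878 kN·m.
A normal force at the bottom, 0.627 m from the hinge, must supply this moment: P = 1.68878/0.627 = 2.69343 kN.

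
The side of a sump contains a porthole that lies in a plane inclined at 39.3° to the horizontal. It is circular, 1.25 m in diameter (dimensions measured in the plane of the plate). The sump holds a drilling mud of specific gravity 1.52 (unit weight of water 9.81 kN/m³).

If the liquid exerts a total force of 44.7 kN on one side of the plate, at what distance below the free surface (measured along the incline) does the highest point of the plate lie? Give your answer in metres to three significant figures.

γ = 1.52 × 9.81 = 14.9112 kN/m³.
A = π(0.625)² = 1.22718 m².
From F = γ·h_c·A, the centroid depth is h_c = 44.7/(14.9112 × 1.22718) = 2.44279 m.
Let θ = 39.3° be the plate's angle to the horizontal; measure y along the incline from where the plane meets the free surface. Vertical depth h = y·sinθ with sinθ = 0.633381.
Along the incline, y_c = h_c/sinθ = 2.44279/0.633381 = 3.85675 m.
The centroid is at the centre, 0.625 m below the top of the plate, so the highest point sits at y_top = 3.85675 − 0.625 = 3.23175 m along the incline.

y_top ≈ 3.23 m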